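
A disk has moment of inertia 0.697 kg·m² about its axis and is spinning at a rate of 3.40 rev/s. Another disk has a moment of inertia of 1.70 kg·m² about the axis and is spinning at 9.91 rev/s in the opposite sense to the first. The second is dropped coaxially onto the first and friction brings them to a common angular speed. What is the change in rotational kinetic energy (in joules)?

ΔKE ≈ -1730 J

No external torque acts about the common axis, so total angular momentum is conserved.
Taking A's sense as positive: L = (0.6970)(3.40) − (1.700)(9.91) = -14.48 kg·m²·rev/s.
Combined I = 0.6970 + 1.700 = 2.397 kg·m².
ω_f = L / I = -14.48 / 2.397 = -6.040 rev/s.
KE_i = ½ΣIω² = 3455 J; KE_f = ½(2.397)(37.95)² = 1726 J.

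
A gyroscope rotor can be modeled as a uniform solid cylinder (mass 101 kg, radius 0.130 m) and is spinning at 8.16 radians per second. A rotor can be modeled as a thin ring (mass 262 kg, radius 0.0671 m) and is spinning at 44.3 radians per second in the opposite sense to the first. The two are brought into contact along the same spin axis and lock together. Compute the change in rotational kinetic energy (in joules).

ΔKE ≈ -681 J

No external torque acts about the common axis, so total angular momentum is conserved.
Moments of inertia: I_A = ½(101)(0.130)² = 0.8535 kg·m²; I_B = (262)(0.0671)² = 1.180 kg·m².
Taking A's sense as positive: L = (0.8535)(8.16) − (1.180)(44.3) = -45.29 kg·m²·rad/s.
Combined I = 0.8535 + 1.180 = 2.033 kg·m².
ω_f = L / I = -45.29 / 2.033 = -22.28 rad/s.
KE_i = ½ΣIω² = 1186 J; KE_f = ½(2.033)(22.28)² = 504.5 J.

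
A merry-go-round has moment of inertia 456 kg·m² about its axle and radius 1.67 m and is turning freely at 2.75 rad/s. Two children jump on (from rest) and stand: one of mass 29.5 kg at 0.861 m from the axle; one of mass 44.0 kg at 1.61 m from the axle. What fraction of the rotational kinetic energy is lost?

The added mass arrives with no angular momentum about the axle, and any external torque about the axle is negligible, so the system's angular momentum is conserved.
Added inertia Σmr² = (29.5)(0.861)² + (44.0)(1.61)² = 135.9 kg·m²; I_f = 456.0 + 135.9 = 591.9 kg·m².
ω_f = I_p ω_i / I_f = (456.0)(2.75) / 591.9 = 2.119 rad/s.
KE_i = ½(456.0)(2.750 rad/s)² = 1724 J; KE_f = ½(591.9)(2.119)² = 1328 J.
Fraction lost = 0.2296.

fraction ≈ 0.230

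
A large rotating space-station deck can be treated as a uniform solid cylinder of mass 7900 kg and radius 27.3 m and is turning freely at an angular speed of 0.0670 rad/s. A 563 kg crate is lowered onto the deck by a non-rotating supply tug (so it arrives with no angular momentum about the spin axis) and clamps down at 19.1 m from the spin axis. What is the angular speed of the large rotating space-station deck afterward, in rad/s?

The added mass arrives with no angular momentum about the spin axis, and any external torque about the spin axis is negligible, so the system's angular momentum is conserved.
I_p = ½(7900)(27.3)² = 2.944e+06 kg·m².
Added inertia Σmr² = (563)(19.1)² = 2.054e+05 kg·m²; I_f = 2.944e+06 + 2.054e+05 = 3.149e+06 kg·m².
ω_f = I_p ω_i / I_f = (2.944e+06)(0.0670) / 3.149e+06 = 0.06263 rad/s.

ω_f ≈ 0.0626 rad/s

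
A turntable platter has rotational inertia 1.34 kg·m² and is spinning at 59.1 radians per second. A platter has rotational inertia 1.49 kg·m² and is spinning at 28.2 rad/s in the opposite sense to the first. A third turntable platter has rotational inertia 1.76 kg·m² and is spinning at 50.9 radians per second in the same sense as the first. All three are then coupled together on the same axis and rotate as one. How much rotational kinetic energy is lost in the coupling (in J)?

No external torque acts about the common axis, so total angular momentum is conserved.
Taking A's sense as positive: L = (1.340)(59.1) − (1.490)(28.2) + (1.760)(50.9) = 126.8 kg·m²·rad/s.
Combined I = 1.340 + 1.490 + 1.760 = 4.590 kg·m².
ω_f = L / I = 126.8 / 4.590 = 27.62 rad/s.
KE_i = ½ΣIω² = 5213 J; KE_f = ½(4.590)(27.62)² = 1750 J.

ΔKE lost ≈ 3460 J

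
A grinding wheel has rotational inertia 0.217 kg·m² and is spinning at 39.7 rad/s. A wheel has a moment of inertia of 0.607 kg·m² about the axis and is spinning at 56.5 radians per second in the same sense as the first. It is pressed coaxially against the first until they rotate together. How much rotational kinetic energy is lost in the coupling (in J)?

No external torque acts about the common axis, so total angular momentum is conserved.
Taking A's sense as positive: L = (0.2170)(39.7) + (0.6070)(56.5) = 42.91 kg·m²·rad/s.
Combined I = 0.2170 + 0.6070 = 0.8240 kg·m².
ω_f = L / I = 42.91 / 0.8240 = 52.08 rad/s.
KE_i = ½ΣIω² = 1140 J; KE_f = ½(0.8240)(52.08)² = 1117 J.

ΔKE lost ≈ 22.6 J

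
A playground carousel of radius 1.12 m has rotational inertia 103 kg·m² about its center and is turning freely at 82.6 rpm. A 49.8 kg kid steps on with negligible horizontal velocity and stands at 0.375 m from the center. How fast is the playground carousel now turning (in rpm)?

No external torque acts about the center; L_before = L_after.
Added inertia Σmr² = (49.8)(0.375)² = 7.003 kg·m²; I_f = 103.0 + 7.003 = 110.0 kg·m².
ω_f = I_p ω_i / I_f = (103.0)(82.6) / 110.0 = 77.34 rpm.

ω_f ≈ 77.3 rpm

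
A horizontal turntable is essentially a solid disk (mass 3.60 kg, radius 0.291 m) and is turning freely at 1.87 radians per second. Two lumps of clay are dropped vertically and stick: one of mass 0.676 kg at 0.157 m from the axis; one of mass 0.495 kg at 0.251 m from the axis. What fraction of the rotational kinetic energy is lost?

fraction ≈ 0.239

The added mass arrives with no angular momentum about the axis, and any external torque about the axis is negligible, so the system's angular momentum is conserved.
I_p = ½(3.60)(0.291)² = 0.1524 kg·m².
Added inertia Σmr² = (0.676)(0.157)² + (0.495)(0.251)² = 0.04785 kg·m²; I_f = 0.1524 + 0.04785 = 0.2003 kg·m².
ω_f = I_p ω_i / I_f = (0.1524)(1.87) / 0.2003 = 1.423 rad/s.
KE_i = ½(0.1524)(1.870 rad/s)² = 0.2665 J; KE_f = ½(0.2003)(1.423)² = 0.2028 J.
Fraction lost = 0.2389.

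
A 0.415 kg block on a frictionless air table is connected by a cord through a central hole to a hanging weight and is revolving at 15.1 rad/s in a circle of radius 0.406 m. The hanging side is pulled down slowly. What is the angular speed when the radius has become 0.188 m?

ω₂ ≈ 70.4 rad/s

No torque about the axis ⇒ m r₁² ω₁ = m r₂² ω₂.
ω₂ = ω₁ (r₁/r₂)² = (15.1)(0.406/0.188)² = 70.42 rad/s.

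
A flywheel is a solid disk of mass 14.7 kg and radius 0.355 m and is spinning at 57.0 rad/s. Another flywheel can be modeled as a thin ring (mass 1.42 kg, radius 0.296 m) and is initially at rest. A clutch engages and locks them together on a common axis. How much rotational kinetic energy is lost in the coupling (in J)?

ΔKE lost ≈ 178 J

The coupling torques are internal; angular momentum about the shared axis is conserved.
Moments of inertia: I_A = ½(14.7)(0.355)² = 0.9263 kg·m²; I_B = (1.42)(0.296)² = 0.1244 kg·m².
Taking A's sense as positive: L = (0.9263)(57.0) = 52.80 kg·m²·rad/s.
Combined I = 0.9263 + 0.1244 = 1.051 kg·m².
ω_f = L / I = 52.80 / 1.051 = 50.25 rad/s.
KE_i = ½ΣIω² = 1505 J; KE_f = ½(1.051)(50.25)² = 1327 J.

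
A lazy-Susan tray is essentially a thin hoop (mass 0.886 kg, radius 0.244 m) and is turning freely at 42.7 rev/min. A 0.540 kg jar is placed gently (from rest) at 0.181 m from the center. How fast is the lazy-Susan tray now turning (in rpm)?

ω_f ≈ 32.0 rpm

No external torque acts about the center; L_before = L_after.
I_p = (0.886)(0.244)² = 0.05275 kg·m².
Added inertia Σmr² = (0.540)(0.181)² = 0.01769 kg·m²; I_f = 0.05275 + 0.01769 = 0.07044 kg·m².
ω_f = I_p ω_i / I_f = (0.05275)(42.7) / 0.07044 = 31.98 rpm.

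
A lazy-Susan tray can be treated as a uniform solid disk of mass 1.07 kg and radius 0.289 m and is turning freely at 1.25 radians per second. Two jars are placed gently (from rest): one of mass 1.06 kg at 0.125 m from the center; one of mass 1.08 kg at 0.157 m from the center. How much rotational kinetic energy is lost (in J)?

energy lost ≈ 0.0172 J

The added mass arrives with no angular momentum about the center, and any external torque about the center is negligible, so the system's angular momentum is conserved.
I_p = ½(1.07)(0.289)² = 0.04468 kg·m².
Added inertia Σmr² = (1.06)(0.125)² + (1.08)(0.157)² = 0.04318 kg·m²; I_f = 0.04468 + 0.04318 = 0.08787 kg·m².
ω_f = I_p ω_i / I_f = (0.04468)(1.25) / 0.08787 = 0.6357 rad/s.
KE_i = ½(0.04468)(1.250 rad/s)² = 0.03491 J; KE_f = ½(0.08787)(0.6357)² = 0.01775 J.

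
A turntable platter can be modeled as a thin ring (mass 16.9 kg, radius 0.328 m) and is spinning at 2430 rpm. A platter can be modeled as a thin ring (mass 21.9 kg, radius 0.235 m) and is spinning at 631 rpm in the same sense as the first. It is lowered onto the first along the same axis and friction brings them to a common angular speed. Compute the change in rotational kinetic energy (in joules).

No external torque acts about the common axis, so total angular momentum is conserved.
Moments of inertia: I_A = (16.9)(0.328)² = 1.818 kg·m²; I_B = (21.9)(0.235)² = 1.209 kg·m².
Taking A's sense as positive: L = (1.818)(2430) + (1.209)(631) = 5181 kg·m²·rpm.
Combined I = 1.818 + 1.209 = 3.028 kg·m².
ω_f = L / I = 5181 / 3.028 = 1711 rpm.
KE_i = ½ΣIω² = 61510 J; KE_f = ½(3.028)(179.2)² = 48620 J.

ΔKE ≈ -12900 J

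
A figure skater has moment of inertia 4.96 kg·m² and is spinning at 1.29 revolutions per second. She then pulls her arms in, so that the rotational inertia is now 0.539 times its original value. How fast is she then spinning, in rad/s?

ω₂ ≈ 15.0 rad/s

Angular momentum about the spin axis is conserved since the torque about it is zero.
I₂ = 0.539 × 4.96 = 2.673 kg·m².
ω₂ = I₁ω₁ / I₂ = (4.960)(1.29 rev/s) / (2.673) = 2.393 rev/s = 15.04 rad/s.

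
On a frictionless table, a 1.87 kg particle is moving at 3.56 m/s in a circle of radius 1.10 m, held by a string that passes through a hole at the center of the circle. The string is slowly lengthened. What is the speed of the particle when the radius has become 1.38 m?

The only horizontal force on the mass is along the cord (radial), so it exerts no torque about the hole and angular momentum m v r is conserved.
v₂ = v₁ r₁ / r₂ = (3.56)(1.10) / (1.38) = 2.838 m/s.

v₂ ≈ 2.84 m/s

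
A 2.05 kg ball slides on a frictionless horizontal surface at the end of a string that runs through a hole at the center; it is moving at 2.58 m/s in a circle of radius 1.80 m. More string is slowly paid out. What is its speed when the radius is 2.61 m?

The only horizontal force on the mass is along the cord (radial), so it exerts no torque about the hole and angular momentum m v r is conserved.
v₂ = v₁ r₁ / r₂ = (2.58)(1.80) / (2.61) = 1.779 m/s.

v₂ ≈ 1.78 m/s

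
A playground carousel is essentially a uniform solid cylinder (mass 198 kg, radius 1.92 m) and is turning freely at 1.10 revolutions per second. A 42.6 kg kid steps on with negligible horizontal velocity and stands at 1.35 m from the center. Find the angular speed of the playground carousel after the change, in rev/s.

The added mass arrives with no angular momentum about the center, and any external torque about the center is negligible, so the system's angular momentum is conserved.
I_p = ½(198)(1.92)² = 365.0 kg·m².
Added inertia Σmr² = (42.6)(1.35)² = 77.64 kg·m²; I_f = 365.0 + 77.64 = 442.6 kg·m².
ω_f = I_p ω_i / I_f = (365.0)(1.10) / 442.6 = 0.9070 rev/s.

ω_f ≈ 0.907 rev/s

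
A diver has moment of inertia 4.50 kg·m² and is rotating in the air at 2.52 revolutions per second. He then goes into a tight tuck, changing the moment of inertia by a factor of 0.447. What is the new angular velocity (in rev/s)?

Angular momentum about the spin axis is conserved since the torque about it is zero.
I₂ = 0.447 × 4.50 = 2.011 kg·m².
ω₂ = I₁ω₁ / I₂ = (4.500)(2.52 rev/s) / (2.011) = 5.638 rev/s.

ω₂ ≈ 5.64 rev/s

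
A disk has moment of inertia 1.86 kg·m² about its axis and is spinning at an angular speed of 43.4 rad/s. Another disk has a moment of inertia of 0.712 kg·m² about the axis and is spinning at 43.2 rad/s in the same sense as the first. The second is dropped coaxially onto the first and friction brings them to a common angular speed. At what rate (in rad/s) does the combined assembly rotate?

No external torque acts about the common axis, so total angular momentum is conserved.
Taking A's sense as positive: L = (1.860)(43.4) + (0.7120)(43.2) = 111.5 kg·m²·rad/s.
Combined I = 1.860 + 0.7120 = 2.572 kg·m².
ω_f = L / I = 111.5 / 2.572 = 43.34 rad/s.

|ω_f| ≈ 43.3 rad/s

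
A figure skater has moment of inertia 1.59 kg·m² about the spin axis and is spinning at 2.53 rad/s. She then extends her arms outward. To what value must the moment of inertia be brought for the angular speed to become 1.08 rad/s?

I₂ ≈ 3.72 kg·m²

No external torque acts about the spin axis, so angular momentum is conserved.
I₂ = I₁ω₁ / ω₂ = (1.59)(2.53) / (1.08) = 3.725 kg·m².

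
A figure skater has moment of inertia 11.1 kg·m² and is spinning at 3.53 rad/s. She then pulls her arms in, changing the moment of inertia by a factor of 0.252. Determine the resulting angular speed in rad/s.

ω₂ ≈ 14.0 rad/s

No external torque acts about the spin axis, so angular momentum is conserved.
I₂ = 0.252 × 11.1 = 2.797 kg·m².
ω₂ = I₁ω₁ / I₂ = (11.10)(3.53 rad/s) / (2.797) = 14.01 rad/s.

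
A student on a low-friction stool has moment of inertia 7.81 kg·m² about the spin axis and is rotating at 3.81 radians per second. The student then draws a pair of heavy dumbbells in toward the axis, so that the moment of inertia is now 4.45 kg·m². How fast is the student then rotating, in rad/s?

ω₂ ≈ 6.69 rad/s

No external torque acts about the spin axis, so angular momentum is conserved.
ω₂ = I₁ω₁ / I₂ = (7.810)(3.81 rad/s) / (4.450) = 6.687 rad/s.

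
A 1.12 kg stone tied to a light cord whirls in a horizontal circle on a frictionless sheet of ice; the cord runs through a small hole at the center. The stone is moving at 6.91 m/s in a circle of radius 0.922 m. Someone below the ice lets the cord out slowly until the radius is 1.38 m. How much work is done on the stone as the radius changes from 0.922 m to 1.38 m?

Central (radial) force ⇒ zero torque about the center ⇒ m v r is constant.
v₂ = v₁ r₁ / r₂ = (6.91)(0.922) / (1.38) = 4.617 m/s.
W = ΔKE = ½m(v₂² − v₁²) = -14.80 J.

W ≈ -14.8 J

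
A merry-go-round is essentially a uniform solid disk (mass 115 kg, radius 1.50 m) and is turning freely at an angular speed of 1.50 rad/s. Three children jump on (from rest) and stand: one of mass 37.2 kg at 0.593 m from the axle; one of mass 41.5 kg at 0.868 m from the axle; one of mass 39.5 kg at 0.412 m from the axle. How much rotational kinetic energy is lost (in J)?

No external torque acts about the axle; L_before = L_after.
I_p = ½(115)(1.50)² = 129.4 kg·m².
Added inertia Σmr² = (37.2)(0.593)² + (41.5)(0.868)² + (39.5)(0.412)² = 51.05 kg·m²; I_f = 129.4 + 51.05 = 180.4 kg·m².
ω_f = I_p ω_i / I_f = (129.4)(1.50) / 180.4 = 1.076 rad/s.
KE_i = ½(129.4)(1.500 rad/s)² = 145.5 J; KE_f = ½(180.4)(1.076)² = 104.4 J.

energy lost ≈ 41.2 J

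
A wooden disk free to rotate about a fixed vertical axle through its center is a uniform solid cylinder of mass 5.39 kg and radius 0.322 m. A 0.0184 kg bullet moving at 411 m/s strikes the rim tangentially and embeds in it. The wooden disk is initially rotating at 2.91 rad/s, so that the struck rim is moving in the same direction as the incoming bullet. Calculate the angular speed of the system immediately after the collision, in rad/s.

About the axle the impulsive forces during the collision are internal, so angular momentum about that axis is conserved.
I_p = ½(5.39)(0.322)² = 0.2794 kg·m². Taking the sense of the bullet's angular momentum as positive, L_{bullet} = m v R = (0.0184)(411)(0.322) = 2.435 kg·m²/s.
L_i = +I_p ω_p + m v R = +(0.2794)(2.91) + 2.435 = 3.248 kg·m²/s.
After sticking, I_f = I_p + m R² = 0.2794 + (0.0184)(0.322)² = 0.2813 kg·m².
ω_f = L_i / I_f = 3.248 / 0.2813 = 11.55 rad/s.

|ω_f| ≈ 11.5 rad/s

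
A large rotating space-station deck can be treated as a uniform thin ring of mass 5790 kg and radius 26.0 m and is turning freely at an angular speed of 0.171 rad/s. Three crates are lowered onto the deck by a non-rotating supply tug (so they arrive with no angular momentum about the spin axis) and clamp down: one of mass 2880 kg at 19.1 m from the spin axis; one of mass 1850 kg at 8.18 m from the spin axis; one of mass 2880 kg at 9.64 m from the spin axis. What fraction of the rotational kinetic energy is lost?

fraction ≈ 0.269

The added mass arrives with no angular momentum about the spin axis, and any external torque about the spin axis is negligible, so the system's angular momentum is conserved.
I_p = (5790)(26.0)² = 3.914e+06 kg·m².
Added inertia Σmr² = (2880)(19.1)² + (1850)(8.18)² + (2880)(9.64)² = 1.442e+06 kg·m²; I_f = 3.914e+06 + 1.442e+06 = 5.356e+06 kg·m².
ω_f = I_p ω_i / I_f = (3.914e+06)(0.171) / 5.356e+06 = 0.1250 rad/s.
KE_i = ½(3.914e+06)(0.1710 rad/s)² = 57230 J; KE_f = ½(5.356e+06)(0.1250)² = 41820 J.
Fraction lost = 0.2692.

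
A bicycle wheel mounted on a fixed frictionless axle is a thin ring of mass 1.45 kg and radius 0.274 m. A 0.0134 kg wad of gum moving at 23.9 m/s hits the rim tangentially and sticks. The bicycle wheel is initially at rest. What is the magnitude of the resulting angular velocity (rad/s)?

|ω_f| ≈ 0.799 rad/s

About the axle the impulsive forces during the collision are internal, so angular momentum about that axis is conserved.
I_p = (1.45)(0.274)² = 0.1089 kg·m². Taking the sense of the wad of gum's angular momentum as positive, L_{wad} = m v R = (0.0134)(23.9)(0.274) = 0.08775 kg·m²/s.
L_i = 0 + 0.08775 = 0.08775 kg·m²/s.
After sticking, I_f = I_p + m R² = 0.1089 + (0.0134)(0.274)² = 0.1099 kg·m².
ω_f = L_i / I_f = 0.08775 / 0.1099 = 0.7987 rad/s.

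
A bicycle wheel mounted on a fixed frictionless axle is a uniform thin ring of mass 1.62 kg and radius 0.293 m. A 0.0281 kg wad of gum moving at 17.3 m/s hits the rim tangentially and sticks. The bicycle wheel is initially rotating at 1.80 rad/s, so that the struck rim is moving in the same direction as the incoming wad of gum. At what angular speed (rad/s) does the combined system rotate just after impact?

|ω_f| ≈ 2.78 rad/s

About the axle the impulsive forces during the collision are internal, so angular momentum about that axis is conserved.
I_p = (1.62)(0.293)² = 0.1391 kg·m². Taking the sense of the wad of gum's angular momentum as positive, L_{wad} = m v R = (0.0281)(17.3)(0.293) = 0.1424 kg·m²/s.
L_i = +I_p ω_p + m v R = +(0.1391)(1.80) + 0.1424 = 0.3928 kg·m²/s.
After sticking, I_f = I_p + m R² = 0.1391 + (0.0281)(0.293)² = 0.1415 kg·m².
ω_f = L_i / I_f = 0.3928 / 0.1415 = 2.776 rad/s.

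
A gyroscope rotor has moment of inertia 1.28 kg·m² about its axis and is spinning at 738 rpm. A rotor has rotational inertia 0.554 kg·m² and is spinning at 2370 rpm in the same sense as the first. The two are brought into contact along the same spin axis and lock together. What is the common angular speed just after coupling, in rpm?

|ω_f| ≈ 1230 rpm

The coupling torques are internal; angular momentum about the shared axis is conserved.
Taking A's sense as positive: L = (1.280)(738) + (0.5540)(2370) = 2258 kg·m²·rpm.
Combined I = 1.280 + 0.5540 = 1.834 kg·m².
ω_f = L / I = 2258 / 1.834 = 1231 rpm.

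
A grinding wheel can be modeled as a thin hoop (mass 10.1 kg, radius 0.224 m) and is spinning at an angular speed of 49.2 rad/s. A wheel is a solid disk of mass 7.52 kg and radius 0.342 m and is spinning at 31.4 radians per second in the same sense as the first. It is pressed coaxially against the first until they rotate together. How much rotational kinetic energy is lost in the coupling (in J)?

No external torque acts about the common axis, so total angular momentum is conserved.
Moments of inertia: I_A = (10.1)(0.224)² = 0.5068 kg·m²; I_B = ½(7.52)(0.342)² = 0.4398 kg·m².
Taking A's sense as positive: L = (0.5068)(49.2) + (0.4398)(31.4) = 38.74 kg·m²·rad/s.
Combined I = 0.5068 + 0.4398 = 0.9466 kg·m².
ω_f = L / I = 38.74 / 0.9466 = 40.93 rad/s.
KE_i = ½ΣIω² = 830.2 J; KE_f = ½(0.9466)(40.93)² = 792.9 J.

ΔKE lost ≈ 37.3 J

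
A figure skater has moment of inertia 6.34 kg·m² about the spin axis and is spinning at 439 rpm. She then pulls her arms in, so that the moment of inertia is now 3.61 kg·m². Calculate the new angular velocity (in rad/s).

ω₂ ≈ 80.7 rad/s

With no external torque about the axis, L is conserved: I₁ω₁ = I₂ω₂.
ω₂ = I₁ω₁ / I₂ = (6.340)(439 rpm) / (3.610) = 771.0 rpm = 80.74 rad/s.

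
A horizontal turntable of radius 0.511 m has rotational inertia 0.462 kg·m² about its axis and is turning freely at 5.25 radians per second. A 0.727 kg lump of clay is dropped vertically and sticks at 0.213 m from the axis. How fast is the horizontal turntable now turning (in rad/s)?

No external torque acts about the axis; L_before = L_after.
Added inertia Σmr² = (0.727)(0.213)² = 0.03298 kg·m²; I_f = 0.4620 + 0.03298 = 0.4950 kg·m².
ω_f = I_p ω_i / I_f = (0.4620)(5.25) / 0.4950 = 4.900 rad/s.

ω_f ≈ 4.90 rad/s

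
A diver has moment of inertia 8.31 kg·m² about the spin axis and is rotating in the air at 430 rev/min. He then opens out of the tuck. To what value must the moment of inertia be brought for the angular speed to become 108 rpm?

No external torque acts about the spin axis, so angular momentum is conserved.
I₂ = I₁ω₁ / ω₂ = (8.31)(430) / (108) = 33.09 kg·m².

I₂ ≈ 33.1 kg·m²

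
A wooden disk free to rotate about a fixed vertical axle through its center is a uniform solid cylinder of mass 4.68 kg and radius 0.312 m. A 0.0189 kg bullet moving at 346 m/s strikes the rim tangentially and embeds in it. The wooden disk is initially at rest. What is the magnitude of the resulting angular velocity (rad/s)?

|ω_f| ≈ 8.89 rad/s

The axle reaction passes through the axle and exerts no torque about it; angular momentum about the axle is conserved through the impact.
I_p = ½(4.68)(0.312)² = 0.2278 kg·m². Taking the sense of the bullet's angular momentum as positive, L_{bullet} = m v R = (0.0189)(346)(0.312) = 2.040 kg·m²/s.
L_i = 0 + 2.040 = 2.040 kg·m²/s.
After sticking, I_f = I_p + m R² = 0.2278 + (0.0189)(0.312)² = 0.2296 kg·m².
ω_f = L_i / I_f = 2.040 / 0.2296 = 8.885 rad/s.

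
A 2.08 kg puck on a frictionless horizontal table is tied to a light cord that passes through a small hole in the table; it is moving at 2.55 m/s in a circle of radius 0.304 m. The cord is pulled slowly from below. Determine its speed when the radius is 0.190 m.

Central (radial) force ⇒ zero torque about the center ⇒ m v r is constant.
v₂ = v₁ r₁ / r₂ = (2.55)(0.304) / (0.190) = 4.080 m/s.

v₂ ≈ 4.08 m/s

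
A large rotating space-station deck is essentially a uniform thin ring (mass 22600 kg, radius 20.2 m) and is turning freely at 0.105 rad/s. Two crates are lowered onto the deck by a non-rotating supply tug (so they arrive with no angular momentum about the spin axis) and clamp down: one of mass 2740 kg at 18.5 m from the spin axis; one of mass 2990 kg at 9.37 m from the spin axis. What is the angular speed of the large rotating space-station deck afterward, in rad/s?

No external torque acts about the spin axis; L_before = L_after.
I_p = (22600)(20.2)² = 9.222e+06 kg·m².
Added inertia Σmr² = (2740)(18.5)² + (2990)(9.37)² = 1.200e+06 kg·m²; I_f = 9.222e+06 + 1.200e+06 = 1.042e+07 kg·m².
ω_f = I_p ω_i / I_f = (9.222e+06)(0.105) / 1.042e+07 = 0.09291 rad/s.

ω_f ≈ 0.0929 rad/s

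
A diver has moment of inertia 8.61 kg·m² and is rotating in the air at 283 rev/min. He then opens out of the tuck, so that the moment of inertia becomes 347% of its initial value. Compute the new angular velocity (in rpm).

ω₂ ≈ 81.6 rpm

Angular momentum about the spin axis is conserved since the torque about it is zero.
I₂ = 3.47 × 8.61 = 29.88 kg·m².
ω₂ = I₁ω₁ / I₂ = (8.610)(283 rpm) / (29.88) = 81.56 rpm.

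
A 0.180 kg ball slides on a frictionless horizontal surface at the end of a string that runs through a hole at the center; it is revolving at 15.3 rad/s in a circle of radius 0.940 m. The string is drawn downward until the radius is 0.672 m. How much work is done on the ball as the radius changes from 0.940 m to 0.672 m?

W ≈ 17.8 J

The constraining force is radial, so m r² ω about the center is conserved.
ω₂ = ω₁ (r₁/r₂)² = (15.3)(0.940/0.672)² = 29.94 rad/s.
W = ΔKE = ½m(v₂² − v₁²) = 17.81 J.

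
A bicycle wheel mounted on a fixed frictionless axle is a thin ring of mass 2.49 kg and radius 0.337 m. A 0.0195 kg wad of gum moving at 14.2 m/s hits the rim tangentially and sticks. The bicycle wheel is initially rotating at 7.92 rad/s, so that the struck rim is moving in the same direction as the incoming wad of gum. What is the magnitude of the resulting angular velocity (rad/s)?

The axle reaction passes through the axle and exerts no torque about it; angular momentum about the axle is conserved through the impact.
I_p = (2.49)(0.337)² = 0.2828 kg·m². Taking the sense of the wad of gum's angular momentum as positive, L_{wad} = m v R = (0.0195)(14.2)(0.337) = 0.09332 kg·m²/s.
L_i = +I_p ω_p + m v R = +(0.2828)(7.92) + 0.09332 = 2.333 kg·m²/s.
After sticking, I_f = I_p + m R² = 0.2828 + (0.0195)(0.337)² = 0.2850 kg·m².
ω_f = L_i / I_f = 2.333 / 0.2850 = 8.186 rad/s.

|ω_f| ≈ 8.19 rad/s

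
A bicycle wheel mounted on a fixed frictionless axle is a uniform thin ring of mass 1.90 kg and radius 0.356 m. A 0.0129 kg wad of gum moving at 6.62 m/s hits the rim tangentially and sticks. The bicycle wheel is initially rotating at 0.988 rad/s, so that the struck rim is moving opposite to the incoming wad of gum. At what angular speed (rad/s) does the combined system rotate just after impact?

|ω_f| ≈ 0.856 rad/s

About the axle the impulsive forces during the collision are internal, so angular momentum about that axis is conserved.
I_p = (1.90)(0.356)² = 0.2408 kg·m². Taking the sense of the wad of gum's angular momentum as positive, L_{wad} = m v R = (0.0129)(6.62)(0.356) = 0.03040 kg·m²/s.
L_i = −I_p ω_p + m v R = −(0.2408)(0.988) + 0.03040 = -0.2075 kg·m²/s.
After sticking, I_f = I_p + m R² = 0.2408 + (0.0129)(0.356)² = 0.2424 kg·m².
ω_f = L_i / I_f = -0.2075 / 0.2424 = -0.8559 rad/s.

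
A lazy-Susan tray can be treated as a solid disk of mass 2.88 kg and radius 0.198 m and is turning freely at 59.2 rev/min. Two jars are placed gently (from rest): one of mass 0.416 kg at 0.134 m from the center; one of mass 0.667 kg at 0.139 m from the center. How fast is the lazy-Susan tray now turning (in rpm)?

ω_f ≈ 43.5 rpm

The added mass arrives with no angular momentum about the center, and any external torque about the center is negligible, so the system's angular momentum is conserved.
I_p = ½(2.88)(0.198)² = 0.05645 kg·m².
Added inertia Σmr² = (0.416)(0.134)² + (0.667)(0.139)² = 0.02036 kg·m²; I_f = 0.05645 + 0.02036 = 0.07681 kg·m².
ω_f = I_p ω_i / I_f = (0.05645)(59.2) / 0.07681 = 43.51 rpm.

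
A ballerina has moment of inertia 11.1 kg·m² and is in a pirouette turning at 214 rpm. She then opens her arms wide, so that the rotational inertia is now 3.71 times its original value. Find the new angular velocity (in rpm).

ω₂ ≈ 57.7 rpm

Angular momentum about the spin axis is conserved since the torque about it is zero.
I₂ = 3.71 × 11.1 = 41.18 kg·m².
ω₂ = I₁ω₁ / I₂ = (11.10)(214 rpm) / (41.18) = 57.68 rpm.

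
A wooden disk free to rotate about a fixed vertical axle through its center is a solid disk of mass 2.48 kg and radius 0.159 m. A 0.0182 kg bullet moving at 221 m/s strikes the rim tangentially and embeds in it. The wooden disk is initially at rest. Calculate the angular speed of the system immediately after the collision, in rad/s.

|ω_f| ≈ 20.1 rad/s

The axle reaction passes through the axle and exerts no torque about it; angular momentum about the axle is conserved through the impact.
I_p = ½(2.48)(0.159)² = 0.03135 kg·m². Taking the sense of the bullet's angular momentum as positive, L_{bullet} = m v R = (0.0182)(221)(0.159) = 0.6395 kg·m²/s.
L_i = 0 + 0.6395 = 0.6395 kg·m²/s.
After sticking, I_f = I_p + m R² = 0.03135 + (0.0182)(0.159)² = 0.03181 kg·m².
ω_f = L_i / I_f = 0.6395 / 0.03181 = 20.11 rad/s.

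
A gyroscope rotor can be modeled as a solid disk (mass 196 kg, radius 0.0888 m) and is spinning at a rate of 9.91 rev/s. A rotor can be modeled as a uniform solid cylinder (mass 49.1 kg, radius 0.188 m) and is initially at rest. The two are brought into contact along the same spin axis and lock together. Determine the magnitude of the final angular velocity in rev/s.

No external torque acts about the common axis, so total angular momentum is conserved.
Moments of inertia: I_A = ½(196)(0.0888)² = 0.7728 kg·m²; I_B = ½(49.1)(0.188)² = 0.8677 kg·m².
Taking A's sense as positive: L = (0.7728)(9.91) = 7.658 kg·m²·rev/s.
Combined I = 0.7728 + 0.8677 = 1.640 kg·m².
ω_f = L / I = 7.658 / 1.640 = 4.668 rev/s.

|ω_f| ≈ 4.67 rev/s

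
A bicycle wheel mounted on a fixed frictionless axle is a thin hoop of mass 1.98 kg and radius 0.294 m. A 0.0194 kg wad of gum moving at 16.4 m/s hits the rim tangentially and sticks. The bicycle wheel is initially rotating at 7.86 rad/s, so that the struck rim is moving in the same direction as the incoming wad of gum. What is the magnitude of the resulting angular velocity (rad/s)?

About the axle the impulsive forces during the collision are internal, so angular momentum about that axis is conserved.
I_p = (1.98)(0.294)² = 0.1711 kg·m². Taking the sense of the wad of gum's angular momentum as positive, L_{wad} = m v R = (0.0194)(16.4)(0.294) = 0.09354 kg·m²/s.
L_i = +I_p ω_p + m v R = +(0.1711)(7.86) + 0.09354 = 1.439 kg·m²/s.
After sticking, I_f = I_p + m R² = 0.1711 + (0.0194)(0.294)² = 0.1728 kg·m².
ω_f = L_i / I_f = 1.439 / 0.1728 = 8.325 rad/s.

|ω_f| ≈ 8.32 rad/s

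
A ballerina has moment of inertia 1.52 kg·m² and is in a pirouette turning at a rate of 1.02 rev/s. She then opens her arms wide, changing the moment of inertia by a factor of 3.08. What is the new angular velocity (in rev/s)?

ω₂ ≈ 0.331 rev/s

With no external torque about the axis, L is conserved: I₁ω₁ = I₂ω₂.
I₂ = 3.08 × 1.52 = 4.682 kg·m².
ω₂ = I₁ω₁ / I₂ = (1.520)(1.02 rev/s) / (4.682) = 0.3312 rev/s.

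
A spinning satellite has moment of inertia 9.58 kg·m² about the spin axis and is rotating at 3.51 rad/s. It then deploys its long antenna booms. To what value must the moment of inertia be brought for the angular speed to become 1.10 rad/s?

Angular momentum about the spin axis is conserved since the torque about it is zero.
I₂ = I₁ω₁ / ω₂ = (9.58)(3.51) / (1.10) = 30.57 kg·m².

I₂ ≈ 30.6 kg·m²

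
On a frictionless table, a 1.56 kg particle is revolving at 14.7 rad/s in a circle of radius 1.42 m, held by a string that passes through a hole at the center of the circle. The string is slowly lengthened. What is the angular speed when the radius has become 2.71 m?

ω₂ ≈ 4.04 rad/s

The constraining force is radial, so m r² ω about the center is conserved.
ω₂ = ω₁ (r₁/r₂)² = (14.7)(1.42/2.71)² = 4.036 rad/s.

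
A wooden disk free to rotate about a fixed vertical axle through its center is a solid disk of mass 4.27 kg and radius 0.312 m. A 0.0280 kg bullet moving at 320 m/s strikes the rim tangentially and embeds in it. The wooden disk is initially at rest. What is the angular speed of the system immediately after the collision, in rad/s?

About the axle the impulsive forces during the collision are internal, so angular momentum about that axis is conserved.
I_p = ½(4.27)(0.312)² = 0.2078 kg·m². Taking the sense of the bullet's angular momentum as positive, L_{bullet} = m v R = (0.0280)(320)(0.312) = 2.796 kg·m²/s.
L_i = 0 + 2.796 = 2.796 kg·m²/s.
After sticking, I_f = I_p + m R² = 0.2078 + (0.0280)(0.312)² = 0.2106 kg·m².
ω_f = L_i / I_f = 2.796 / 0.2106 = 13.28 rad/s.

|ω_f| ≈ 13.3 rad/s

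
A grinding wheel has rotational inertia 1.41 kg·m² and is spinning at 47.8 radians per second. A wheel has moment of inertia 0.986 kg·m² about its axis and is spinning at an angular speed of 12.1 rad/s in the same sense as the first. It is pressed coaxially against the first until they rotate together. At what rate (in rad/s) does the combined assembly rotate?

The coupling torques are internal; angular momentum about the shared axis is conserved.
Taking A's sense as positive: L = (1.410)(47.8) + (0.9860)(12.1) = 79.33 kg·m²·rad/s.
Combined I = 1.410 + 0.9860 = 2.396 kg·m².
ω_f = L / I = 79.33 / 2.396 = 33.11 rad/s.

|ω_f| ≈ 33.1 rad/s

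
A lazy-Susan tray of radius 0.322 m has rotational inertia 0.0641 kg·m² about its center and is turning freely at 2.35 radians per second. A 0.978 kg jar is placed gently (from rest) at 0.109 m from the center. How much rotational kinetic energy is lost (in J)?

energy lost ≈ 0.0272 J

The added mass arrives with no angular momentum about the center, and any external torque about the center is negligible, so the system's angular momentum is conserved.
Added inertia Σmr² = (0.978)(0.109)² = 0.01162 kg·m²; I_f = 0.06410 + 0.01162 = 0.07572 kg·m².
ω_f = I_p ω_i / I_f = (0.06410)(2.35) / 0.07572 = 1.989 rad/s.
KE_i = ½(0.06410)(2.350 rad/s)² = 0.1770 J; KE_f = ½(0.07572)(1.989)² = 0.1498 J.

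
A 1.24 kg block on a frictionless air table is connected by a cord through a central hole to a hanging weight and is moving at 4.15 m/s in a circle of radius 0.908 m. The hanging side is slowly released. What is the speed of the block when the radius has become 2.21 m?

The only horizontal force on the mass is along the cord (radial), so it exerts no torque about the hole and angular momentum m v r is conserved.
v₂ = v₁ r₁ / r₂ = (4.15)(0.908) / (2.21) = 1.705 m/s.

v₂ ≈ 1.71 m/s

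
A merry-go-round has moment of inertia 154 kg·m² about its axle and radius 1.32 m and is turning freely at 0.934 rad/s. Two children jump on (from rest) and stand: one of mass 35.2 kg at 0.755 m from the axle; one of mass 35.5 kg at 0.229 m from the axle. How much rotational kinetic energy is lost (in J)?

The added mass arrives with no angular momentum about the axle, and any external torque about the axle is negligible, so the system's angular momentum is conserved.
Added inertia Σmr² = (35.2)(0.755)² + (35.5)(0.229)² = 21.93 kg·m²; I_f = 154.0 + 21.93 = 175.9 kg·m².
ω_f = I_p ω_i / I_f = (154.0)(0.934) / 175.9 = 0.8176 rad/s.
KE_i = ½(154.0)(0.9340 rad/s)² = 67.17 J; KE_f = ½(175.9)(0.8176)² = 58.80 J.

energy lost ≈ 8.37 J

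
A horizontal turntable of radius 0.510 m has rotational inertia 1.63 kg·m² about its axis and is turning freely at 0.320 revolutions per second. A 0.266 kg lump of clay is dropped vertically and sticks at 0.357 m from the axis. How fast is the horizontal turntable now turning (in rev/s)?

ω_f ≈ 0.313 rev/s

No external torque acts about the axis; L_before = L_after.
Added inertia Σmr² = (0.266)(0.357)² = 0.03390 kg·m²; I_f = 1.630 + 0.03390 = 1.664 kg·m².
ω_f = I_p ω_i / I_f = (1.630)(0.320) / 1.664 = 0.3135 rev/s.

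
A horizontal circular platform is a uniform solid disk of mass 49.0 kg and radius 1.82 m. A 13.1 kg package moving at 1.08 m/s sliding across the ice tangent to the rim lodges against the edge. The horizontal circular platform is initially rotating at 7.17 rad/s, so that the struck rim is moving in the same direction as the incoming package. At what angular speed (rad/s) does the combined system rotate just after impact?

|ω_f| ≈ 4.88 rad/s

The axle reaction passes through the central axle and exerts no torque about it; angular momentum about the central axle is conserved through the impact.
I_p = ½(49.0)(1.82)² = 81.15 kg·m². Taking the sense of the package's angular momentum as positive, L_{package} = m v R = (13.1)(1.08)(1.82) = 25.75 kg·m²/s.
L_i = +I_p ω_p + m v R = +(81.15)(7.17) + 25.75 = 607.6 kg·m²/s.
After sticking, I_f = I_p + m R² = 81.15 + (13.1)(1.82)² = 124.5 kg·m².
ω_f = L_i / I_f = 607.6 / 124.5 = 4.879 rad/s.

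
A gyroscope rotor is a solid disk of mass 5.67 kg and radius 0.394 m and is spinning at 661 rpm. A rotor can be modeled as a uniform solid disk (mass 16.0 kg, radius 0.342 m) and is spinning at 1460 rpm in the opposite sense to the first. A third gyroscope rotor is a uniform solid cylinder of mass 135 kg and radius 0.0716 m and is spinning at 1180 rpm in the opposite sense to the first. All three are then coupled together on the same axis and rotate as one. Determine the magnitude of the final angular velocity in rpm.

The coupling torques are internal; angular momentum about the shared axis is conserved.
Moments of inertia: I_A = ½(5.67)(0.394)² = 0.4401 kg·m²; I_B = ½(16.0)(0.342)² = 0.9357 kg·m²; I_C = ½(135)(0.0716)² = 0.3460 kg·m².
Taking A's sense as positive: L = (0.4401)(661) − (0.9357)(1460) − (0.3460)(1180) = -1484 kg·m²·rpm.
Combined I = 0.4401 + 0.9357 + 0.3460 = 1.722 kg·m².
ω_f = L / I = -1484 / 1.722 = -861.6 rpm.

|ω_f| ≈ 862 rpm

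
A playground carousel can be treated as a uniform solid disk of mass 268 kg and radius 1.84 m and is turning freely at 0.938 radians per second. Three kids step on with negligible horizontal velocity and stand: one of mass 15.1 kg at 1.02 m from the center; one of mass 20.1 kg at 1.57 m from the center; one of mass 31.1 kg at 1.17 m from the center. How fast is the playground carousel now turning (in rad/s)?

No external torque acts about the center; L_before = L_after.
I_p = ½(268)(1.84)² = 453.7 kg·m².
Added inertia Σmr² = (15.1)(1.02)² + (20.1)(1.57)² + (31.1)(1.17)² = 107.8 kg·m²; I_f = 453.7 + 107.8 = 561.5 kg·m².
ω_f = I_p ω_i / I_f = (453.7)(0.938) / 561.5 = 0.7579 rad/s.

ω_f ≈ 0.758 rad/s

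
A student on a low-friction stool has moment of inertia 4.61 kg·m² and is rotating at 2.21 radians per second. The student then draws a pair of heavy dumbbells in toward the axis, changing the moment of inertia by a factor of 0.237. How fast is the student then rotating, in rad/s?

No external torque acts about the spin axis, so angular momentum is conserved.
I₂ = 0.237 × 4.61 = 1.093 kg·m².
ω₂ = I₁ω₁ / I₂ = (4.610)(2.21 rad/s) / (1.093) = 9.325 rad/s.

ω₂ ≈ 9.32 rad/s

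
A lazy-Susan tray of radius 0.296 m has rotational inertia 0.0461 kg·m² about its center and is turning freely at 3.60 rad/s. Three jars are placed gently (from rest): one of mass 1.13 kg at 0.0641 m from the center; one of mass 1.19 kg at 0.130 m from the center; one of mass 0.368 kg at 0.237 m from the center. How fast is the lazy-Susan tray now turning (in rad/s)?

The added mass arrives with no angular momentum about the center, and any external torque about the center is negligible, so the system's angular momentum is conserved.
Added inertia Σmr² = (1.13)(0.0641)² + (1.19)(0.130)² + (0.368)(0.237)² = 0.04542 kg·m²; I_f = 0.04610 + 0.04542 = 0.09152 kg·m².
ω_f = I_p ω_i / I_f = (0.04610)(3.60) / 0.09152 = 1.813 rad/s.

ω_f ≈ 1.81 rad/s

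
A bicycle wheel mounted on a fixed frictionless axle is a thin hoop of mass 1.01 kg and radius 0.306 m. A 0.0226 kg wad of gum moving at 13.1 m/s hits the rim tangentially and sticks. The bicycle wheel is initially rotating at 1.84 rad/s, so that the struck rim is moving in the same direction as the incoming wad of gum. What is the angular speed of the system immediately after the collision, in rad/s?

About the axle the impulsive forces during the collision are internal, so angular momentum about that axis is conserved.
I_p = (1.01)(0.306)² = 0.09457 kg·m². Taking the sense of the wad of gum's angular momentum as positive, L_{wad} = m v R = (0.0226)(13.1)(0.306) = 0.09059 kg·m²/s.
L_i = +I_p ω_p + m v R = +(0.09457)(1.84) + 0.09059 = 0.2646 kg·m²/s.
After sticking, I_f = I_p + m R² = 0.09457 + (0.0226)(0.306)² = 0.09669 kg·m².
ω_f = L_i / I_f = 0.2646 / 0.09669 = 2.737 rad/s.

|ω_f| ≈ 2.74 rad/s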